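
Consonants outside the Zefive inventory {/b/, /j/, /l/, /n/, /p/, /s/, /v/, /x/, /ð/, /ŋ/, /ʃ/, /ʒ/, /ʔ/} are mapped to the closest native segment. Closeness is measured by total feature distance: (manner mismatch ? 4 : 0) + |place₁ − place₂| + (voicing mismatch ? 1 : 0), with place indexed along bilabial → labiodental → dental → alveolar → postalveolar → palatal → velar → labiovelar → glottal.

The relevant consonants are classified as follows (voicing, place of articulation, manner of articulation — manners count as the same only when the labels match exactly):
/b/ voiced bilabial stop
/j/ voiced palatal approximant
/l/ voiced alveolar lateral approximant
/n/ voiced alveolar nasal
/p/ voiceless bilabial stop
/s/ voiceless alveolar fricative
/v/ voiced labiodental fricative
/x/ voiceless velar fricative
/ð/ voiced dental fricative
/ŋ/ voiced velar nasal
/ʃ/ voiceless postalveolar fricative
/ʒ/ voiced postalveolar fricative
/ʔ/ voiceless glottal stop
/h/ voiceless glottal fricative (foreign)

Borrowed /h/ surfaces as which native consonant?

x

/x/ is closest: same manner (fricative), place distance 2 (glottal→velar), same voicing; total 2. Next closest is /ʃ/ at distance 4.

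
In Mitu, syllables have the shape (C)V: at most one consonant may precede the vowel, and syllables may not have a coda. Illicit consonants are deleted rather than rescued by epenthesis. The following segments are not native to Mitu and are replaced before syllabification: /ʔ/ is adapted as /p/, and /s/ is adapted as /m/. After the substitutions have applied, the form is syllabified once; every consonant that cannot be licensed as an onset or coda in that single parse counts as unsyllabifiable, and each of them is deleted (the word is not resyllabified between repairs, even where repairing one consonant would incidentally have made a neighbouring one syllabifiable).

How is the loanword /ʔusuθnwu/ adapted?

Substitution: /ʔ/ → /p/, /s/ → /m/, giving /pumuθnwu/.
Syllabifying with onset maximization leaves /θ/, /n/ stranded (no codas are permitted; onsets are limited to one consonant).
Each unlicensed consonant is deleted: /θ/, /n/.

pumuwu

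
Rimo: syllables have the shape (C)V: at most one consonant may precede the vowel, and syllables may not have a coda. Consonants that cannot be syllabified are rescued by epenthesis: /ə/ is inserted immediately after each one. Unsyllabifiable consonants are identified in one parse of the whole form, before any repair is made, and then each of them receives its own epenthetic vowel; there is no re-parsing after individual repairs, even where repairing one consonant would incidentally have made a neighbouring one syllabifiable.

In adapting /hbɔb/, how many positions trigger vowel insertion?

The unsyllabifiable consonants are /h/, /b/; each receives one epenthetic vowel.

2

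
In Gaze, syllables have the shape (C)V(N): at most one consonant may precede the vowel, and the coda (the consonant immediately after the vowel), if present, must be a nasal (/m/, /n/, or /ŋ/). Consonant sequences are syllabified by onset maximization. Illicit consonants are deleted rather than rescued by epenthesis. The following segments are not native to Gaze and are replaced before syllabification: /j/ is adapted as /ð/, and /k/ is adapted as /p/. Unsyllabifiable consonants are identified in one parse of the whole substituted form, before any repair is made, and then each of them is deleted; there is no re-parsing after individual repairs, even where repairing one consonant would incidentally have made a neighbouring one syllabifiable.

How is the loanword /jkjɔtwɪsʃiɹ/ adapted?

ðɔwɪʃi

Substitution: /j/ → /ð/, /k/ → /p/, giving /ðpðɔtwɪsʃiɹ/.
Under (C)V(N), the unsyllabifiable consonants are /ð/, /p/, /t/, /s/, /ɹ/ (only a nasal (/m/, /n/, or /ŋ/) is licensed in coda position; onsets are limited to one consonant).
Deletion applies to /ð/, /p/, /t/, /s/, /ɹ/.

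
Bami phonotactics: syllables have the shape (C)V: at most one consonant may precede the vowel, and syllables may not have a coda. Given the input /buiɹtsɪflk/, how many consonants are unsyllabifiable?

Under (C)V, the unsyllabifiable consonants are /ɹ/, /t/, /f/, /l/, /k/ (no codas are permitted; onsets are limited to one consonant).

5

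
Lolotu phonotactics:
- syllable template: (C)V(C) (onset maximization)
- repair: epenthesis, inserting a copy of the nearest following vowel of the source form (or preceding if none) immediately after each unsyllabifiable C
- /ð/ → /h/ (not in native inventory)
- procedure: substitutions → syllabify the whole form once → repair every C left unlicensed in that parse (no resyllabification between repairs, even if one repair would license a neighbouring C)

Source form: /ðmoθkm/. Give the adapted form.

Substitution: /ð/ → /h/, giving /hmoθkm/.
Syllabifying with onset maximization leaves /h/, /k/, /m/ stranded (at most one coda consonant is licensed; onsets are limited to one consonant).
Each unlicensed consonant becomes the onset of a new syllable: /h/ → /ho/, /k/ → /ko/, /m/ → /mo/.

homoθkomo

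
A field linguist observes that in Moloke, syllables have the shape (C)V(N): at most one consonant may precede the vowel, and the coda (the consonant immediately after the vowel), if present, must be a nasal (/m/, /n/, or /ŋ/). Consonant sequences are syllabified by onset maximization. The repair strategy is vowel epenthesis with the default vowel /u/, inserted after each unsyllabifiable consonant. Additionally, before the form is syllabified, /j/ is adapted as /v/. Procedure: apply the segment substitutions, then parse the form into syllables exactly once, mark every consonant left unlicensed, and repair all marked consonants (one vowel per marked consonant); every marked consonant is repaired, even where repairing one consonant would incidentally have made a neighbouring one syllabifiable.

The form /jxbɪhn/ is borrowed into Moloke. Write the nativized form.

vuxubɪhunu

Substitution: /j/ → /v/, giving /vxbɪhn/.
Under (C)V(N), the unsyllabifiable consonants are /v/, /x/, /h/, /n/ (only a nasal (/m/, /n/, or /ŋ/) is licensed in coda position; onsets are limited to one consonant).
Each unlicensed consonant becomes the onset of a new syllable: /v/ → /vu/, /x/ → /xu/, /h/ → /hu/, /n/ → /nu/.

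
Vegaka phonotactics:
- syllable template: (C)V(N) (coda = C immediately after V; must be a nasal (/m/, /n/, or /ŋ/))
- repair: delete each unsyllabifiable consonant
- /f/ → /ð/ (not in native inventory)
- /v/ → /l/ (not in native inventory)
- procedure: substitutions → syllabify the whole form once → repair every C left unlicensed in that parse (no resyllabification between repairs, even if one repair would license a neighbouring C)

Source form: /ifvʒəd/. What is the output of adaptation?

Substitution: /f/ → /ð/, /v/ → /l/, giving /iðlʒəd/.
Syllabifying with onset maximization leaves /ð/, /l/, /d/ stranded (only a nasal (/m/, /n/, or /ŋ/) is licensed in coda position; onsets are limited to one consonant).
Deleting the stranded consonants removes /ð/, /l/, /d/.

iʒə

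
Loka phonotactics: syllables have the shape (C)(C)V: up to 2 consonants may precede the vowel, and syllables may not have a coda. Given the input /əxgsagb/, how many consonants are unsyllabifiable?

3

The consonants /x/, /g/, /b/ cannot be parsed into a legal (C)(C)V syllable (no codas are permitted; onsets may contain at most 2 consonants).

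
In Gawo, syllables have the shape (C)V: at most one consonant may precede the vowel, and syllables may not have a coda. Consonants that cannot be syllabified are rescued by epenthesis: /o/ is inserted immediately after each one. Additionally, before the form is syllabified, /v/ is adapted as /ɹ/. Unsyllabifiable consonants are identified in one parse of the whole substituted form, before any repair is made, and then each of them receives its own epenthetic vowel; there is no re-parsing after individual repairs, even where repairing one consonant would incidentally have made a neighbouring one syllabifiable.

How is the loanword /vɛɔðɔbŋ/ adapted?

ɹɛɔðɔboŋo

Substitution: /v/ → /ɹ/, giving /ɹɛɔðɔbŋ/.
The consonants /b/, /ŋ/ cannot be parsed into a legal (C)V syllable (no codas are permitted; onsets are limited to one consonant).
Inserting the epenthetic vowel yields /b/ → /bo/, /ŋ/ → /ŋo/.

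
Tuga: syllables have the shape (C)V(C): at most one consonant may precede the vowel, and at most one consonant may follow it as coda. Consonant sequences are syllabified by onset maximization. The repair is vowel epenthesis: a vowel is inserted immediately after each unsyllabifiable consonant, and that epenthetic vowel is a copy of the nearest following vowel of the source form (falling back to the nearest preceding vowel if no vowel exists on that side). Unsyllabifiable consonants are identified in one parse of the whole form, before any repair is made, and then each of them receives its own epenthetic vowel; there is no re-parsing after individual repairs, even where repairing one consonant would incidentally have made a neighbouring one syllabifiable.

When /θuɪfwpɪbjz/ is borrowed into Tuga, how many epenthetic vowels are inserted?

3

The unsyllabifiable consonants are /w/, /j/, /z/; each receives one epenthetic vowel.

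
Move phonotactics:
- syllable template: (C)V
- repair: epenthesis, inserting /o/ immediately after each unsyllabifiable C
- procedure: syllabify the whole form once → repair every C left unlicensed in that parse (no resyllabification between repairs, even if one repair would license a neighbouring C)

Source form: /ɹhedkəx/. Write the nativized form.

Under (C)V, the unsyllabifiable consonants are /ɹ/, /d/, /x/ (no codas are permitted; onsets are limited to one consonant).
Inserting the epenthetic vowel yields /ɹ/ → /ɹo/, /d/ → /do/, /x/ → /xo/.

ɹohedokəxo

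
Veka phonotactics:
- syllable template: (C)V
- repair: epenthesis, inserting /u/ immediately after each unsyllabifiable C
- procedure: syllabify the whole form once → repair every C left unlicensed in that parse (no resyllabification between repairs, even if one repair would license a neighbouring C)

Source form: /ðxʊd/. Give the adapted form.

The consonants /ð/, /d/ cannot be parsed into a legal (C)V syllable (no codas are permitted; onsets are limited to one consonant).
Each unlicensed consonant becomes the onset of a new syllable: /ð/ → /ðu/, /d/ → /du/.

ðuxʊdu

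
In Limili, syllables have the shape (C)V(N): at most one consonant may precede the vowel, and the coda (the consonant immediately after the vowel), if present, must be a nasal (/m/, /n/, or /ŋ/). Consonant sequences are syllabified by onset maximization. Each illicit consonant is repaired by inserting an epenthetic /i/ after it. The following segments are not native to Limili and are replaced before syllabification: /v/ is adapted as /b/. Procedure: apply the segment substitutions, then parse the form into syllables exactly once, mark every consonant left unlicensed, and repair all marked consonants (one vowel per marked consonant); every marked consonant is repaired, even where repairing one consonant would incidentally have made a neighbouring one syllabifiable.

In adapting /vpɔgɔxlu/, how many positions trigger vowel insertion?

After substitution the input is /bpɔgɔxlu/.
The unsyllabifiable consonants are /b/, /x/; each receives one epenthetic vowel.

2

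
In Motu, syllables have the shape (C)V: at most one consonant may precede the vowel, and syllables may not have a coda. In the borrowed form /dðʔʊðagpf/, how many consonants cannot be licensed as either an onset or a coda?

5

Under (C)V, the unsyllabifiable consonants are /d/, /ð/, /g/, /p/, /f/ (no codas are permitted; onsets are limited to one consonant).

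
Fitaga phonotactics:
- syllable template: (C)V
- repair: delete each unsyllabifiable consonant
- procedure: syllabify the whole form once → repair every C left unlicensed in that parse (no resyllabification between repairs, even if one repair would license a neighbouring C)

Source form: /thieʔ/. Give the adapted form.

hie

Under (C)V, the unsyllabifiable consonants are /t/, /ʔ/ (no codas are permitted; onsets are limited to one consonant).
Deletion applies to /t/, /ʔ/.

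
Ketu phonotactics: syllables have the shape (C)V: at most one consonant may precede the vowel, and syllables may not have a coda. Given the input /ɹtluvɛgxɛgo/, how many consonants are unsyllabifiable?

Under (C)V, the unsyllabifiable consonants are /ɹ/, /t/, /g/ (no codas are permitted; onsets are limited to one consonant).

3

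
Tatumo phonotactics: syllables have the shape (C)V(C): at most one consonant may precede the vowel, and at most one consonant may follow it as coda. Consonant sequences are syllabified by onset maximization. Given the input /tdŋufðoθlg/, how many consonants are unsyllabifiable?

4

Under (C)V(C), the unsyllabifiable consonants are /t/, /d/, /l/, /g/ (at most one coda consonant is licensed; onsets are limited to one consonant).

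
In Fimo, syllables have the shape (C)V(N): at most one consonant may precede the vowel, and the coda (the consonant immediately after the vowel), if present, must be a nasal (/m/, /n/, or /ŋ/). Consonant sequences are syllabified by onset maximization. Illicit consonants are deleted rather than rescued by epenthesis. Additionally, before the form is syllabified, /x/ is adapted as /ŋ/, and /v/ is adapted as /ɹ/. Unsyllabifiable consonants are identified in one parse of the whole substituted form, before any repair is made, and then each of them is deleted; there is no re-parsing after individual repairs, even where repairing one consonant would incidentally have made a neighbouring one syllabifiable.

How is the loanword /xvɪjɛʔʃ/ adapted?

ɹɪjɛ

Substitution: /x/ → /ŋ/, /v/ → /ɹ/, giving /ŋɹɪjɛʔʃ/.
The consonants /ŋ/, /ʔ/, /ʃ/ cannot be parsed into a legal (C)V(N) syllable (only a nasal (/m/, /n/, or /ŋ/) is licensed in coda position; onsets are limited to one consonant).
Each unlicensed consonant is deleted: /ŋ/, /ʔ/, /ʃ/.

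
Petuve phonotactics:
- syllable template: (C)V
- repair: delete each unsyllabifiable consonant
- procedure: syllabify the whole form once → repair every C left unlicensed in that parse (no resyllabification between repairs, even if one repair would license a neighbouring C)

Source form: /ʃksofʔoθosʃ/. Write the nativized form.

soʔoθo

Under (C)V, the unsyllabifiable consonants are /ʃ/, /k/, /f/, /s/, /ʃ/ (no codas are permitted; onsets are limited to one consonant).
Deleting the stranded consonants removes /ʃ/, /k/, /f/, /s/, /ʃ/.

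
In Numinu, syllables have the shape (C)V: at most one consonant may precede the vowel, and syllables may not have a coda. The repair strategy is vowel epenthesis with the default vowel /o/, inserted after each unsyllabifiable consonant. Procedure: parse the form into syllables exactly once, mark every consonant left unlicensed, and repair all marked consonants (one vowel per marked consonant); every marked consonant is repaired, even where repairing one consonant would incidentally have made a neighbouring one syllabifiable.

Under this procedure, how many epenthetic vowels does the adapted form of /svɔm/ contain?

2

The unsyllabifiable consonants are /s/, /m/; each receives one epenthetic vowel.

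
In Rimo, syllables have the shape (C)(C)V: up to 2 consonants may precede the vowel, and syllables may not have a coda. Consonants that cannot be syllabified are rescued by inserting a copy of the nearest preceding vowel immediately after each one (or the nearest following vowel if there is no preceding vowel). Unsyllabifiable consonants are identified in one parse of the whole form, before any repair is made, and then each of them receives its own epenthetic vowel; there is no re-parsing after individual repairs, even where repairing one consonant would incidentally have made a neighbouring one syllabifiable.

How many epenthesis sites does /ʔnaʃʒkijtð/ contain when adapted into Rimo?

The unsyllabifiable consonants are /ʃ/, /j/, /t/, /ð/; each receives one epenthetic vowel.

4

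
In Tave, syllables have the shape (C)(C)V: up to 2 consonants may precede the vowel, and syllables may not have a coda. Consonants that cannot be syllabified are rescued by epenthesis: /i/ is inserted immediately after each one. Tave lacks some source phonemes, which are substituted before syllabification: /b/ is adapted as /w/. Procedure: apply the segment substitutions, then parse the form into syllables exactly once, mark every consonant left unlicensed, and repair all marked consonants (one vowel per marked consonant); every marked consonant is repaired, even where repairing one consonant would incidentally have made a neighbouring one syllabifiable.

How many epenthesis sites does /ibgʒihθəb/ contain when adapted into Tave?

2

After substitution the input is /iwgʒihθəw/.
The unsyllabifiable consonants are /w/, /w/; each receives one epenthetic vowel.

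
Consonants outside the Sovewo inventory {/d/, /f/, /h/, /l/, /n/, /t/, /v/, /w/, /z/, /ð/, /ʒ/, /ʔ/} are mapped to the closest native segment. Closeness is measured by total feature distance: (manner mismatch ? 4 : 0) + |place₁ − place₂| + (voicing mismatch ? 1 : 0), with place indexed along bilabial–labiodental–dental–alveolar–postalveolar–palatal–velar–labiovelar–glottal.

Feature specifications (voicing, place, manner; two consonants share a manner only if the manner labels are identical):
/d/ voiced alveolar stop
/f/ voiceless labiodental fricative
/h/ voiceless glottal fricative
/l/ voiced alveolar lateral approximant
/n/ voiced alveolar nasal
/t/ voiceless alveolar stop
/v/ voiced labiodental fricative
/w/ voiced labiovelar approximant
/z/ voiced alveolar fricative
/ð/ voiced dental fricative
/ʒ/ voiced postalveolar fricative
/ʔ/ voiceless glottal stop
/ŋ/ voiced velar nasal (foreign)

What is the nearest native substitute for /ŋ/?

/n/ is closest: same manner (nasal), place distance 3 (velar→alveolar), same voicing; total 3. Next closest is /w/ at distance 5.

n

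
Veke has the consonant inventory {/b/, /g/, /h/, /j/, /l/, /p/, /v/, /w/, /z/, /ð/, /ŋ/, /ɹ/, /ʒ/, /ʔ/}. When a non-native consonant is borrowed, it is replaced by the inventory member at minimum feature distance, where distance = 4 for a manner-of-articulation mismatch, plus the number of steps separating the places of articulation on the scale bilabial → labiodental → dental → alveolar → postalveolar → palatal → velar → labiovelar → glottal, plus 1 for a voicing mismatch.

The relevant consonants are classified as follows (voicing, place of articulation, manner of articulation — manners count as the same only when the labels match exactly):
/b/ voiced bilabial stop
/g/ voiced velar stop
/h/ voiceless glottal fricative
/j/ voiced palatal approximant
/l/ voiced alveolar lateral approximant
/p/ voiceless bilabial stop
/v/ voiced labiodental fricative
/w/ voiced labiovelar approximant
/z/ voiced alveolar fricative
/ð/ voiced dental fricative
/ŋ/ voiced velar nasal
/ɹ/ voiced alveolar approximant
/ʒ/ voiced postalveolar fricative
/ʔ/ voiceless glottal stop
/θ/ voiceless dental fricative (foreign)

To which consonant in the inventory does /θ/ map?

ð

/ð/ is closest: same manner (fricative), place distance 0 (dental→dental), voicing differs (+1); total 1. Next closest is /v/ at distance 2.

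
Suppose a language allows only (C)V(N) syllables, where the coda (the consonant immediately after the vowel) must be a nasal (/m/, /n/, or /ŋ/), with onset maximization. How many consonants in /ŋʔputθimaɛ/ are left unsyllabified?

The consonants /ŋ/, /ʔ/, /t/ cannot be parsed into a legal (C)V(N) syllable (only a nasal (/m/, /n/, or /ŋ/) is licensed in coda position; onsets are limited to one consonant).

3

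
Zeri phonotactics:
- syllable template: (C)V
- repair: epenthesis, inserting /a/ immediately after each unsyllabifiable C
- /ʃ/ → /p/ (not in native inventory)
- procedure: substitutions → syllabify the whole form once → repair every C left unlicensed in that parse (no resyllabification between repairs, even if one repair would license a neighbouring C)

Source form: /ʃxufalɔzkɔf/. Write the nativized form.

Substitution: /ʃ/ → /p/, giving /pxufalɔzkɔf/.
The consonants /p/, /z/, /f/ cannot be parsed into a legal (C)V syllable (no codas are permitted; onsets are limited to one consonant).
Epenthesis after each stranded consonant: /p/ → /pa/, /z/ → /za/, /f/ → /fa/.

paxufalɔzakɔfa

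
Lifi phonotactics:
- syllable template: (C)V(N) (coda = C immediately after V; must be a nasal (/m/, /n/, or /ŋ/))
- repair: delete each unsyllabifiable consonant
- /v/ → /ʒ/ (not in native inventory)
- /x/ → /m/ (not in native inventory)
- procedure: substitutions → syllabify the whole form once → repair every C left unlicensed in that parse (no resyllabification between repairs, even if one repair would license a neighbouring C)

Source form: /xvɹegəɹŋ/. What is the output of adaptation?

Substitution: /x/ → /m/, /v/ → /ʒ/, giving /mʒɹegəɹŋ/.
Syllabifying with onset maximization leaves /m/, /ʒ/, /ɹ/, /ŋ/ stranded (only a nasal (/m/, /n/, or /ŋ/) is licensed in coda position; onsets are limited to one consonant).
Deleting the stranded consonants removes /m/, /ʒ/, /ɹ/, /ŋ/.

ɹegə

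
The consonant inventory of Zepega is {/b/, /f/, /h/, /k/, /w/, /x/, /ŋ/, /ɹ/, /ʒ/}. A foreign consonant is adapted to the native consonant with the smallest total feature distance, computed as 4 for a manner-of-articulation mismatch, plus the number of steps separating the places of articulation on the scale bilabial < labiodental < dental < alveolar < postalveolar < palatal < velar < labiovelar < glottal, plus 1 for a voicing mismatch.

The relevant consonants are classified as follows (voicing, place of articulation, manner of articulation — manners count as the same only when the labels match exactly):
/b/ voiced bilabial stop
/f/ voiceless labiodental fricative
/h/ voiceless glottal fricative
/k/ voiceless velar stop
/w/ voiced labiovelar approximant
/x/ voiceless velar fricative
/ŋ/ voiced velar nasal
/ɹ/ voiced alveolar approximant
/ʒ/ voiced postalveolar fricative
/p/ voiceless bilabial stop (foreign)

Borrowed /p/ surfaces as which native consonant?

/b/ is closest: same manner (stop), place distance 0 (bilabial→bilabial), voicing differs (+1); total 1. Next closest is /f/ at distance 5.

b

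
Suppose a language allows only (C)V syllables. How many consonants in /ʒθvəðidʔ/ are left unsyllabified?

Under (C)V, the unsyllabifiable consonants are /ʒ/, /θ/, /d/, /ʔ/ (no codas are permitted; onsets are limited to one consonant).

4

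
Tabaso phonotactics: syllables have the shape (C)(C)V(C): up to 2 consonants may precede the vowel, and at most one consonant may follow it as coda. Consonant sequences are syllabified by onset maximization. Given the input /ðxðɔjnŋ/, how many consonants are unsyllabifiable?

3

Syllabifying with onset maximization leaves /ð/, /n/, /ŋ/ stranded (at most one coda consonant is licensed; onsets may contain at most 2 consonants).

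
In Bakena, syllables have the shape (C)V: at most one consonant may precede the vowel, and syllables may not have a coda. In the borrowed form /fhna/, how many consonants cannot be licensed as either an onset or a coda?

Under (C)V, the unsyllabifiable consonants are /f/, /h/ (no codas are permitted; onsets are limited to one consonant).

2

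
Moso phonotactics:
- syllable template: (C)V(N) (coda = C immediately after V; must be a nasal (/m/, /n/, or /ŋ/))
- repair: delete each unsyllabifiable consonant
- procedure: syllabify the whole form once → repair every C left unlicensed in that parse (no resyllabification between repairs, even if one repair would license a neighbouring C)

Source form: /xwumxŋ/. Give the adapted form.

wum

The consonants /x/, /x/, /ŋ/ cannot be parsed into a legal (C)V(N) syllable (only a nasal (/m/, /n/, or /ŋ/) is licensed in coda position; onsets are limited to one consonant).
Deleting the stranded consonants removes /x/, /x/, /ŋ/.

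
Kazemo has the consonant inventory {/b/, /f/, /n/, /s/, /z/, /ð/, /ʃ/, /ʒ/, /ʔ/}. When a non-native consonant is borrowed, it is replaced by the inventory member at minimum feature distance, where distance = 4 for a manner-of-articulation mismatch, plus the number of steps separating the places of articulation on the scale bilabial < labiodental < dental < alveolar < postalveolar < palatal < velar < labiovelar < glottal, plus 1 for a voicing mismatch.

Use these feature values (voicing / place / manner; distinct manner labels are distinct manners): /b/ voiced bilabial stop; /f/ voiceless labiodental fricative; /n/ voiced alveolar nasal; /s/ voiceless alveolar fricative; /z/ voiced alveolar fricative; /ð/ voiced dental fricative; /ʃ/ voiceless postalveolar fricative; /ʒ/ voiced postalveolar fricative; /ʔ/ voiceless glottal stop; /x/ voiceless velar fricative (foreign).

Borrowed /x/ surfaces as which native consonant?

/ʃ/ is closest: same manner (fricative), place distance 2 (velar→postalveolar), same voicing; total 2. Next closest is /s/ at distance 3.

ʃ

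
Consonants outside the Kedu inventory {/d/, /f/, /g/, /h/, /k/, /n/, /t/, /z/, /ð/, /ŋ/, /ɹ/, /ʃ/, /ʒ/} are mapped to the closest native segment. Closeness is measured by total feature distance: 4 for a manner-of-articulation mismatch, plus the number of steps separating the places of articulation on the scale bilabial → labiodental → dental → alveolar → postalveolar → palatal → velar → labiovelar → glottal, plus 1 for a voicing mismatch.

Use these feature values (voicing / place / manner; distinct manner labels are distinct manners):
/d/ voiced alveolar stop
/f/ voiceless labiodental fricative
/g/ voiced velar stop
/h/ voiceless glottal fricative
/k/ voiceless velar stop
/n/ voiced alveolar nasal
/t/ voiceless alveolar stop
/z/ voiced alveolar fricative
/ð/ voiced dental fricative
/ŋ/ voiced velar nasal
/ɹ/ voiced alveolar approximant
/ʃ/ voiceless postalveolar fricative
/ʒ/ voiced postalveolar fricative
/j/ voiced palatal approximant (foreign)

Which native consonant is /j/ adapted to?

/ɹ/ is closest: same manner (approximant), place distance 2 (palatal→alveolar), same voicing; total 2. Next closest is /g/ at distance 5.

ɹ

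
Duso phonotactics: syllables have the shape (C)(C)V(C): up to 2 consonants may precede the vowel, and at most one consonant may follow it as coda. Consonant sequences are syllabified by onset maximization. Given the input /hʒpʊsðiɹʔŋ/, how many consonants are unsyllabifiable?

The consonants /h/, /ʔ/, /ŋ/ cannot be parsed into a legal (C)(C)V(C) syllable (at most one coda consonant is licensed; onsets may contain at most 2 consonants).

3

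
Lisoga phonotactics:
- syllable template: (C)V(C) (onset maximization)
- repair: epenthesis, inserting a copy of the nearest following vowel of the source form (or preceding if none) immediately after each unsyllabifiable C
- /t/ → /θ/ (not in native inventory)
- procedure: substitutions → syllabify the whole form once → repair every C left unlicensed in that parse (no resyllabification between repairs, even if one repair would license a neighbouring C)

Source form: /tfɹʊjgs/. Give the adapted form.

θʊfʊɹʊjgʊsʊ

Substitution: /t/ → /θ/, giving /θfɹʊjgs/.
The consonants /θ/, /f/, /g/, /s/ cannot be parsed into a legal (C)V(C) syllable (at most one coda consonant is licensed; onsets are limited to one consonant).
Epenthesis after each stranded consonant: /θ/ → /θʊ/, /f/ → /fʊ/, /g/ → /gʊ/, /s/ → /sʊ/.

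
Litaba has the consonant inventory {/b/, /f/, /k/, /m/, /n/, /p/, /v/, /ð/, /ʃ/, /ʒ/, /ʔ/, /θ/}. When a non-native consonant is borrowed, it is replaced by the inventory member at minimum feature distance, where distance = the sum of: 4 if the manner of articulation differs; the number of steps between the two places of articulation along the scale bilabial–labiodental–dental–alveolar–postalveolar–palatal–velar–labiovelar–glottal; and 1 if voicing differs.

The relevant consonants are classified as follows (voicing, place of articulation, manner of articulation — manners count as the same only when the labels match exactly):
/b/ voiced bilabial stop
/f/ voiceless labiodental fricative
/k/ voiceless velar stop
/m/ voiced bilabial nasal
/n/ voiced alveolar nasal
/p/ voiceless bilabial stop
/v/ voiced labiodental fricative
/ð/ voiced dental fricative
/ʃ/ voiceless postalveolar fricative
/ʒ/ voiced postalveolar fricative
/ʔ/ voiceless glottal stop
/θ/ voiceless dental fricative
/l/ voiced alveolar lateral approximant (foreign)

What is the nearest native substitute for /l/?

/n/ is closest: manner differs (lateral approximant→nasal, +4), place distance 0 (alveolar→alveolar), same voicing; total 4. Next closest is /ð/ at distance 5.

n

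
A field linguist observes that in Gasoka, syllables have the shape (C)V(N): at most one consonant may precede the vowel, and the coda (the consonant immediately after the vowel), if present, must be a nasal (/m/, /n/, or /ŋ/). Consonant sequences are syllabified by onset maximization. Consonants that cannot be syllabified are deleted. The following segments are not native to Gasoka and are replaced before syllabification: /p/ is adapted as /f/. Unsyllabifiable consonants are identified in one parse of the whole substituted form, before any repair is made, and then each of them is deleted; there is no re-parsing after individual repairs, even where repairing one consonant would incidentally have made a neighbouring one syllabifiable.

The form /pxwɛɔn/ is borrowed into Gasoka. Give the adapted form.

Substitution: /p/ → /f/, giving /fxwɛɔn/.
Syllabifying with onset maximization leaves /f/, /x/ stranded (only a nasal (/m/, /n/, or /ŋ/) is licensed in coda position; onsets are limited to one consonant).
Deletion applies to /f/, /x/.

wɛɔn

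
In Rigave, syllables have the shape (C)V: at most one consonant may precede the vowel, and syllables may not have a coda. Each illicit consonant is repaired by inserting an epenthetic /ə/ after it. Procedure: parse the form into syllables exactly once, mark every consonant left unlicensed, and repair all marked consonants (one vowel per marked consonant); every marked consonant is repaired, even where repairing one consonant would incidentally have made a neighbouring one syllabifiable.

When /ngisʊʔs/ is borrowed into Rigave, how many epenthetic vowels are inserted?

The unsyllabifiable consonants are /n/, /ʔ/, /s/; each receives one epenthetic vowel.

3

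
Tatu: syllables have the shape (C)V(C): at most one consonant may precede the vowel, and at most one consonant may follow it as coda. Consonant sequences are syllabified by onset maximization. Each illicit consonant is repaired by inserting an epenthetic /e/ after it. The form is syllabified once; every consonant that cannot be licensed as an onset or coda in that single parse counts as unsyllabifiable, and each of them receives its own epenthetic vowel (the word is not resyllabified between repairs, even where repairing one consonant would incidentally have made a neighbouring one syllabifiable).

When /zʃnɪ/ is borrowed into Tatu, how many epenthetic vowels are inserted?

2

The unsyllabifiable consonants are /z/, /ʃ/; each receives one epenthetic vowel.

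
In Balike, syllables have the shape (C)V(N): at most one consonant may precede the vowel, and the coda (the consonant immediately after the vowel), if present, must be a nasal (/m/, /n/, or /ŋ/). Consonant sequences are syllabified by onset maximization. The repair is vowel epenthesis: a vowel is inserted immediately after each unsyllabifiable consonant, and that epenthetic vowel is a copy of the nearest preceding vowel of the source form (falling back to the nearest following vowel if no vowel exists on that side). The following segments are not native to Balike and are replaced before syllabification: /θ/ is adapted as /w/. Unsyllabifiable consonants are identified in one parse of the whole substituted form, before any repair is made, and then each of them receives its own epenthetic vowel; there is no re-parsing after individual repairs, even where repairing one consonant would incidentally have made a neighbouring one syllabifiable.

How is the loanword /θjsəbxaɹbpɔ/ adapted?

Substitution: /θ/ → /w/, giving /wjsəbxaɹbpɔ/.
The consonants /w/, /j/, /b/, /ɹ/, /b/ cannot be parsed into a legal (C)V(N) syllable (only a nasal (/m/, /n/, or /ŋ/) is licensed in coda position; onsets are limited to one consonant).
Epenthesis after each stranded consonant: /w/ → /wə/, /j/ → /jə/, /b/ → /bə/, /ɹ/ → /ɹa/, /b/ → /ba/.

wəjəsəbəxaɹabapɔ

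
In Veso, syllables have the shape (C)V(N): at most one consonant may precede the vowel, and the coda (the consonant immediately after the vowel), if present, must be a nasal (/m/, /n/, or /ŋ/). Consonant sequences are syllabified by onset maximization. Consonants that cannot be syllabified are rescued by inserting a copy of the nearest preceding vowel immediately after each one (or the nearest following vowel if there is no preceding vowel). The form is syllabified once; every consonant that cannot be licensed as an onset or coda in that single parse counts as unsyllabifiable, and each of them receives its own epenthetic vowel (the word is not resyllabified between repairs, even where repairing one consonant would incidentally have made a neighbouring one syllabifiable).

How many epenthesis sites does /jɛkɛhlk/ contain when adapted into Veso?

The unsyllabifiable consonants are /h/, /l/, /k/; each receives one epenthetic vowel.

3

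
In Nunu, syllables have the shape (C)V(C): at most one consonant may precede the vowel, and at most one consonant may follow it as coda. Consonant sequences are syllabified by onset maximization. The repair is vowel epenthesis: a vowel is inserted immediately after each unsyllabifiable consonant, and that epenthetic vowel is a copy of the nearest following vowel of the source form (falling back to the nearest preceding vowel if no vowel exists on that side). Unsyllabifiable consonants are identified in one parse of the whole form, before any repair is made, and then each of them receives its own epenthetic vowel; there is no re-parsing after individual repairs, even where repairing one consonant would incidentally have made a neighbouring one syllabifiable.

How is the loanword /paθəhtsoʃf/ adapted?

paθəhtosoʃfo

The consonants /t/, /f/ cannot be parsed into a legal (C)V(C) syllable (at most one coda consonant is licensed; onsets are limited to one consonant).
Inserting the epenthetic vowel yields /t/ → /to/, /f/ → /fo/.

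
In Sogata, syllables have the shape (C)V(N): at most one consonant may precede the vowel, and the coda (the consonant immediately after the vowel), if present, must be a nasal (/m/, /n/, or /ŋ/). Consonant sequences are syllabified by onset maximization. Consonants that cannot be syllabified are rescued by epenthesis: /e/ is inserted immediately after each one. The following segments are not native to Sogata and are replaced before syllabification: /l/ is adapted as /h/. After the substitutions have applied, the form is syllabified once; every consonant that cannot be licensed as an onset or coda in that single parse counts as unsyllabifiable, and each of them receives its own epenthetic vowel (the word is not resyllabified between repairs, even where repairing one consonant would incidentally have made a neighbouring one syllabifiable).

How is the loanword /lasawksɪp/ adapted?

Substitution: /l/ → /h/, giving /hasawksɪp/.
Under (C)V(N), the unsyllabifiable consonants are /w/, /k/, /p/ (only a nasal (/m/, /n/, or /ŋ/) is licensed in coda position; onsets are limited to one consonant).
Inserting the epenthetic vowel yields /w/ → /we/, /k/ → /ke/, /p/ → /pe/.

hasawekesɪpe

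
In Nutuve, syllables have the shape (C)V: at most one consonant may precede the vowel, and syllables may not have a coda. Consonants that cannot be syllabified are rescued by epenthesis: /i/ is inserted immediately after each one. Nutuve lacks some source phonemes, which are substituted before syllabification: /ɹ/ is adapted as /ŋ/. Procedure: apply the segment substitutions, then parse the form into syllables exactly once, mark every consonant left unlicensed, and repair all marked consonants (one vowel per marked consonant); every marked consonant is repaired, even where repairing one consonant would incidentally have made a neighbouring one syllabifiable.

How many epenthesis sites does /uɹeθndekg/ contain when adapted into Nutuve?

4

After substitution the input is /uŋeθndekg/.
The unsyllabifiable consonants are /θ/, /n/, /k/, /g/; each receives one epenthetic vowel.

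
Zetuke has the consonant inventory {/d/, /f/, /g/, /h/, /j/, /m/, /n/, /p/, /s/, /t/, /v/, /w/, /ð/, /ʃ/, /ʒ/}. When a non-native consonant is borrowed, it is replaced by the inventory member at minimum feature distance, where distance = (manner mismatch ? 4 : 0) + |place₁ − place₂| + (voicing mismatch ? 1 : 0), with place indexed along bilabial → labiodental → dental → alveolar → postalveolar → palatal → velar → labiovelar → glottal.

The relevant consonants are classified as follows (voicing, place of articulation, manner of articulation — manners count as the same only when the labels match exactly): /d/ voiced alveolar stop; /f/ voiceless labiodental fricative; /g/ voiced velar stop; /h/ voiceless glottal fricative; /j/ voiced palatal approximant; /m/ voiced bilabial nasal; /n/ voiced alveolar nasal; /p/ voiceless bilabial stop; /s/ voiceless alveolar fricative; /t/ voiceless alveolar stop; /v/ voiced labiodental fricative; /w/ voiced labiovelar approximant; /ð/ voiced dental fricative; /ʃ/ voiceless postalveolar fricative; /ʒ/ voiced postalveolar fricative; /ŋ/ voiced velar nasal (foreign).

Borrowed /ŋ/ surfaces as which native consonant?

n

/n/ is closest: same manner (nasal), place distance 3 (velar→alveolar), same voicing; total 3. Next closest is /g/ at distance 4.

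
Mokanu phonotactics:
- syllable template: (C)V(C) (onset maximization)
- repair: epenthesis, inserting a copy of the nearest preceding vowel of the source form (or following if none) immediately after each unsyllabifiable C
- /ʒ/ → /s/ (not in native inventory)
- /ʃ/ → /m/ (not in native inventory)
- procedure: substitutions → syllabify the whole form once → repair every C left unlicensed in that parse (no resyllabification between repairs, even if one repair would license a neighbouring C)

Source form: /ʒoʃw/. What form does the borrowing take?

Substitution: /ʒ/ → /s/, /ʃ/ → /m/, giving /somw/.
Syllabifying with onset maximization leaves /w/ stranded (at most one coda consonant is licensed; onsets are limited to one consonant).
Epenthesis after each stranded consonant: /w/ → /wo/.

somwo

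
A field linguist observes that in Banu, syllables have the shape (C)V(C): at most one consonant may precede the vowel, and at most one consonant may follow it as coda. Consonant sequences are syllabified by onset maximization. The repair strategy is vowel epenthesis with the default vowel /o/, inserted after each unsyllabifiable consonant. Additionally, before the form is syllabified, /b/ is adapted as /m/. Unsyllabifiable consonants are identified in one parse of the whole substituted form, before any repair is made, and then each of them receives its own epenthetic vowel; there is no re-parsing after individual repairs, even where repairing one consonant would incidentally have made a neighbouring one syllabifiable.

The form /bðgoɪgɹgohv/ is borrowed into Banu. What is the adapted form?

Substitution: /b/ → /m/, giving /mðgoɪgɹgohv/.
Syllabifying with onset maximization leaves /m/, /ð/, /ɹ/, /v/ stranded (at most one coda consonant is licensed; onsets are limited to one consonant).
Inserting the epenthetic vowel yields /m/ → /mo/, /ð/ → /ðo/, /ɹ/ → /ɹo/, /v/ → /vo/.

moðogoɪgɹogohvo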